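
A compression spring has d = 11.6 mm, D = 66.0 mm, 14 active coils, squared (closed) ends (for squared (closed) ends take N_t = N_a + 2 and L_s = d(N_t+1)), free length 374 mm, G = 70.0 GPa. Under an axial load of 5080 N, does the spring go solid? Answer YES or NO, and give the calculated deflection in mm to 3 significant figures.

NO, δ = 129 mm

k = Gd⁴/(8D³N_a) = (70.0×10³)(11.6⁴)/(8·66.0³·14) = 39.362 N/mm
N_t = 16; L_s = 11.6·17 = 197.2 mm; δ_solid = L₀ − L_s = 374 − 197.2 = 176.8 mm
δ = F/k = 5080/39.362 = 129.06 mm
δ < δ_solid → spring does not go solid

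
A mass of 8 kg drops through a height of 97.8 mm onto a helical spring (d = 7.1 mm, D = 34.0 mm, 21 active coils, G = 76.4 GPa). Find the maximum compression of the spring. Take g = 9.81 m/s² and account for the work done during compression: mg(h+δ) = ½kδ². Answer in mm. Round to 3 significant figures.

25.7 mm

k = Gd⁴/(8D³N_a) = (76.4×10³)(7.1⁴)/(8·34.0³·21) = 29.402 N/mm
W = mg = 8 × 9.81 = 78.48 N
½kδ² − Wδ − Wh = 0 → δ = (W + √(W² + 2kWh))/k
δ = (78.48 + √(6159.1 + 451345))/29.402 = (78.48 + 676.39)/29.402 = 25.674 mm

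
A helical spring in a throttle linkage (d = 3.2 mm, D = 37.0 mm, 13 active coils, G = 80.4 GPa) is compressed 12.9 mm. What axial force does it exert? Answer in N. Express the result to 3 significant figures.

k = Gd⁴/(8D³N_a) = (80.4×10³)(3.2⁴)/(8·37.0³·13) = 1.6004 N/mm
F = k·δ = 1.6004 × 12.9 = 20.645 N

20.6 N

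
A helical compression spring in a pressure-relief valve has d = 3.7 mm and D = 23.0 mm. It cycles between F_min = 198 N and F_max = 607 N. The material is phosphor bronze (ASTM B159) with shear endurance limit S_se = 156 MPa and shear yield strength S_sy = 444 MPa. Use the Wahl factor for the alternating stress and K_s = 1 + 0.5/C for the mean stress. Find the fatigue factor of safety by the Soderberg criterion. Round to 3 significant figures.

0.332

C = D/d = 23.0/3.7 = 6.2162; K_W = (4C−1)/(4C−4)+0.615/C = 1.2427; K_s = 1+0.5/C = 1.0804
F_a = (F_max−F_min)/2 = 204.5 N; F_m = (F_max+F_min)/2 = 402.5 N
τ_a = K_W·8F_aD/(πd³) = 1.2427 × 236.46 = 293.85 MPa
τ_m = K_s·8F_mD/(πd³) = 1.0804 × 465.4 = 502.84 MPa
Soderberg: 1/n_f = τ_a/S_se + τ_m/S_sy = 293.85/156 + 502.84/444 = 1.88367 + 1.13252 = 3.0162
n_f = 1/3.0162 = 0.3315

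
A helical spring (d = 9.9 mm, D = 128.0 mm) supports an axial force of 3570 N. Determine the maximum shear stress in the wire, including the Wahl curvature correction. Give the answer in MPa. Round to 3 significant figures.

1330 MPa

Spring index C = D/d = 128.0/9.9 = 12.9293
K_W = (4C−1)/(4C−4) + 0.615/C = 50.717/47.717 + 0.0476 = 1.1104
τ₀ = 8FD/(πd³) = 8·3570·128.0/(π·9.9³) = 3.65568e+06/3048.3 = 1199.3 MPa
τ_max = K·τ₀ = 1.1104 × 1199.3 = 1331.7 MPa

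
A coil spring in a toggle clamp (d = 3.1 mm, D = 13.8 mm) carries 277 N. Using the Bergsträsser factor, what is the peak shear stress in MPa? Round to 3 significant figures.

Spring index C = D/d = 13.8/3.1 = 4.4516
K_B = (4C+2)/(4C−3) = 19.806/14.806 = 1.3377
τ₀ = 8FD/(πd³) = 8·277·13.8/(π·3.1³) = 30580.8/93.591 = 326.75 MPa
τ_max = K·τ₀ = 1.3377 × 326.75 = 437.09 MPa

437 MPa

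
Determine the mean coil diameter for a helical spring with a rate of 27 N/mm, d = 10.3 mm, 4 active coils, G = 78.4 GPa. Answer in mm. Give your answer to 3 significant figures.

D = (Gd⁴/(8N_a·k))^(1/3) = (78.4×10³·10.3⁴/(8·4·27))^(1/3)
  = (1.0213e+06)^(1/3) = 100.7049 mm

101 mm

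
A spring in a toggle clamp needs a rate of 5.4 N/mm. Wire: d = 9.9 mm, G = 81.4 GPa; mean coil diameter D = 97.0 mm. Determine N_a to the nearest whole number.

N_a = Gd⁴/(8D³k) = (81.4×10³ × 9.9⁴)/(8 × 97.0³ × 5.4)
    = 7.81925e+08 / 3.94275e+07 = 19.83 → 20 coils

20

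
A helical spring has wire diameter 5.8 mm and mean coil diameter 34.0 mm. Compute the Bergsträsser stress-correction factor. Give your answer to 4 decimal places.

1.2445

C = D/d = 34.0/5.8 = 5.8621
K_B = (4C+2)/(4C−3) = 25.448/20.448 = 1.2445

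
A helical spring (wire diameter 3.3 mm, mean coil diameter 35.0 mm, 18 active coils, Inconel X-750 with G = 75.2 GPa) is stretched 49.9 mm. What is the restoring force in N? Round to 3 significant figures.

72.1 N

k = Gd⁴/(8D³N_a) = (75.2×10³)(3.3⁴)/(8·35.0³·18) = 1.4445 N/mm
F = k·δ = 1.4445 × 49.9 = 72.079 N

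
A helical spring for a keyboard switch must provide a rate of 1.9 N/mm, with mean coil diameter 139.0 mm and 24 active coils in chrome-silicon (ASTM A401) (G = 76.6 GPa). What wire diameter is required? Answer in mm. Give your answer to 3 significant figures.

10.6 mm

d = (8D³N_a·k / G)^(1/4) = (8·139.0³·24·1.9 / (76.6×10³))^0.25
  = (12790)^0.25 = 10.6345 mm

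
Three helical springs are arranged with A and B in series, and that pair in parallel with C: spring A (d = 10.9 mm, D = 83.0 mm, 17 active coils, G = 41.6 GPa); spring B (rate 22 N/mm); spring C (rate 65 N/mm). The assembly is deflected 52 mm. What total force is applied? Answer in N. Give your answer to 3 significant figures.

3670 N

k_A = Gd⁴/(8D³N_a) = (41.6×10³)(10.9⁴)/(8·83.0³·17) = 7.5514 N/mm
Springs A,B series: k_AB = 1/(1/7.5514+1/22) = 5.6217 N/mm; parallel with C: k_eq = 5.6217+65 = 70.622 N/mm
F = k_eq·δ = 70.622·52 = 3672.3 N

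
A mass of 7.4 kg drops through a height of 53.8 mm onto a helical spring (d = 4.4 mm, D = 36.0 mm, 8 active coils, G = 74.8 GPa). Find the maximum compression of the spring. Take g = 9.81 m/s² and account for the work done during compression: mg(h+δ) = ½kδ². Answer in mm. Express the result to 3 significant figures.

k = Gd⁴/(8D³N_a) = (74.8×10³)(4.4⁴)/(8·36.0³·8) = 9.3891 N/mm
W = mg = 7.4 × 9.81 = 72.594 N
½kδ² − Wδ − Wh = 0 → δ = (W + √(W² + 2kWh))/k
δ = (72.594 + √(5269.9 + 73339.5))/9.3891 = (72.594 + 280.37)/9.3891 = 37.593 mm

37.6 mm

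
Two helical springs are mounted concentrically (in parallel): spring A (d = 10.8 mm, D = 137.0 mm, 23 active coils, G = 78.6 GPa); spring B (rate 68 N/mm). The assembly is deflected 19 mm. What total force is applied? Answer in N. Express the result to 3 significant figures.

1330 N

k_A = Gd⁴/(8D³N_a) = (78.6×10³)(10.8⁴)/(8·137.0³·23) = 2.2602 N/mm
Parallel: k_eq = 2.2602 + 68 = 70.26 N/mm
F = k_eq·δ = 70.26·19 = 1334.9 N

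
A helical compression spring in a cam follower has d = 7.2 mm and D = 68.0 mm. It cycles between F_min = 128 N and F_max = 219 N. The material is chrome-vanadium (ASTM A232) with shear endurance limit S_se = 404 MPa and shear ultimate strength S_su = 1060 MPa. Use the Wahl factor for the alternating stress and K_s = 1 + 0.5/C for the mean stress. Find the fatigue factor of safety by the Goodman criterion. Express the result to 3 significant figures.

C = D/d = 68.0/7.2 = 9.4444; K_W = (4C−1)/(4C−4)+0.615/C = 1.1539; K_s = 1+0.5/C = 1.0529
F_a = (F_max−F_min)/2 = 45.5 N; F_m = (F_max+F_min)/2 = 173.5 N
τ_a = K_W·8F_aD/(πd³) = 1.1539 × 21.109 = 24.358 MPa
τ_m = K_s·8F_mD/(πd³) = 1.0529 × 80.492 = 84.753 MPa
Goodman: 1/n_f = τ_a/S_se + τ_m/S_su = 24.358/404 + 84.753/1060 = 0.06029 + 0.07996 = 0.14025
n_f = 1/0.14025 = 7.13

7.13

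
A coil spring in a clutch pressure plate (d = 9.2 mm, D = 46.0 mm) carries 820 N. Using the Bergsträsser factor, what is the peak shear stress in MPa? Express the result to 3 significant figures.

160 MPa

Spring index C = D/d = 46.0/9.2 = 5.0000
K_B = (4C+2)/(4C−3) = 22.000/17.000 = 1.2941
τ₀ = 8FD/(πd³) = 8·820·46.0/(π·9.2³) = 301760/2446.3 = 123.35 MPa
τ_max = K·τ₀ = 1.2941 × 123.35 = 159.63 MPa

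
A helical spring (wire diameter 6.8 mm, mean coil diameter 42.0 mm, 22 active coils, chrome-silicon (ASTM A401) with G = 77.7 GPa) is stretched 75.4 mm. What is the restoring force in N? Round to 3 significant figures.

k = Gd⁴/(8D³N_a) = (77.7×10³)(6.8⁴)/(8·42.0³·22) = 12.741 N/mm
F = k·δ = 12.741 × 75.4 = 960.66 N

961 N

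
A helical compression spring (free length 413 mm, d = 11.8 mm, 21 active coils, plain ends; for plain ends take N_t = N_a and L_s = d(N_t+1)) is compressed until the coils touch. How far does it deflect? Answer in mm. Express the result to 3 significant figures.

N_t = 21; L_s = 11.8·22 = 259.6 mm
δ_solid = L₀ − L_s = 413 − 259.6 = 153.4 mm

153 mm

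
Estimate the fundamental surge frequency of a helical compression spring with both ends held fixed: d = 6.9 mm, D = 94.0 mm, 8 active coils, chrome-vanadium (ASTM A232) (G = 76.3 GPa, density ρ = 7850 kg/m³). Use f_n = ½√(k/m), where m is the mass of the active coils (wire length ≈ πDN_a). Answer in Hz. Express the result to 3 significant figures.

k = Gd⁴/(8D³N_a) = (76.3×10³)(6.9⁴)/(8·94.0³·8) = 3.2535 N/mm = 3253.5 N/m
Wire length L = πDN_a = π·94.0·8 = 2362.5 mm
m = ρ·(πd²/4)·L = 7850 × 37.393×10⁻⁶ m² × 2.3625 m = 0.69347 kg
f_n = ½√(k/m) = 0.5·√(3253.5/0.69347) = 0.5·√(4691.7) = 34.248 Hz

34.2 Hz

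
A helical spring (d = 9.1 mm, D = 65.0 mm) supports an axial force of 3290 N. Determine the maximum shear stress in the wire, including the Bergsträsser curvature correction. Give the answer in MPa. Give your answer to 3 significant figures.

Spring index C = D/d = 65.0/9.1 = 7.1429
K_B = (4C+2)/(4C−3) = 30.571/25.571 = 1.1955
τ₀ = 8FD/(πd³) = 8·3290·65.0/(π·9.1³) = 1.7108e+06/2367.4 = 722.65 MPa
τ_max = K·τ₀ = 1.1955 × 722.65 = 863.94 MPa

864 MPa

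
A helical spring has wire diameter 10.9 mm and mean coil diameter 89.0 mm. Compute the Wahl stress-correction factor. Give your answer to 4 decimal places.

1.1800

C = D/d = 89.0/10.9 = 8.1651
K_W = (4C−1)/(4C−4) + 0.615/C = 31.661/28.661 + 0.0753 = 1.1800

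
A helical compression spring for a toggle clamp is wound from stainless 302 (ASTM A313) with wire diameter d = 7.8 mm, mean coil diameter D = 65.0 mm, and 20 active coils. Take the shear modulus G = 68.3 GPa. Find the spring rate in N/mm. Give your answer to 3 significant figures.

5.75 N/mm

k = Gd⁴/(8D³N_a) = (68.3×10³ × 7.8⁴) / (8 × 65.0³ × 20)
  = 2.52813e+08 / 4.394e+07 = 5.7536 N/mm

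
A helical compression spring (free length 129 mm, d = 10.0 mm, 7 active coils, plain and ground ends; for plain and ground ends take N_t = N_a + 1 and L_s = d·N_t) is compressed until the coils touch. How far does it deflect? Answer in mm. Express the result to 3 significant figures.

N_t = 8; L_s = 10.0·8 = 80 mm
δ_solid = L₀ − L_s = 129 − 80 = 49 mm

49.0 mm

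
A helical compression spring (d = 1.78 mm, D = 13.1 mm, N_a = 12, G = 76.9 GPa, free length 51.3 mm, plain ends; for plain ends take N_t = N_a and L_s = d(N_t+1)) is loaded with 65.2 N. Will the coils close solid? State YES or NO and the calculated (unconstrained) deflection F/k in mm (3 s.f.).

NO, δ = 18.2 mm

k = Gd⁴/(8D³N_a) = (76.9×10³)(1.78⁴)/(8·13.1³·12) = 3.577 N/mm
N_t = 12; L_s = 1.78·13 = 23.14 mm; δ_solid = L₀ − L_s = 51.3 − 23.14 = 28.16 mm
δ = F/k = 65.2/3.577 = 18.227 mm
δ < δ_solid → spring does not go solid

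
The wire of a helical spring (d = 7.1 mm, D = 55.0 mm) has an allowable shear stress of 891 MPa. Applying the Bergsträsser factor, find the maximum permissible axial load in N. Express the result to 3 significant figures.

1930 N

C = D/d = 55.0/7.1 = 7.7465
K_B = (4C+2)/(4C−3) = 32.986/27.986 = 1.1787
τ_max = K·8FD/(πd³) → F_max = τ_allow·πd³/(8DK)
F_max = 891·π·7.1³/(8·55.0·1.1787) = 1.0018e+06/518.61 = 1931.8 N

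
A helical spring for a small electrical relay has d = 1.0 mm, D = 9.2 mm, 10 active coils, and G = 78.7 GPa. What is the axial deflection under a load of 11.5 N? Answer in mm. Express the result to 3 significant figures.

9.10 mm

k = Gd⁴/(8D³N_a) = (78.7×10³)(1.0⁴)/(8·9.2³·10) = 1.2633 N/mm
δ = F/k = 11.5 / 1.2633 = 9.1028 mm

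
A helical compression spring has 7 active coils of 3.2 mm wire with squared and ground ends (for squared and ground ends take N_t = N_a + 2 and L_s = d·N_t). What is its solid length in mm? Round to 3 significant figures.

squared and ground ends: N_t = N_a + 2 = 7 + 2 = 9
L_s = d·N_t = 3.2 × 9 = 28.8 mm

28.8 mm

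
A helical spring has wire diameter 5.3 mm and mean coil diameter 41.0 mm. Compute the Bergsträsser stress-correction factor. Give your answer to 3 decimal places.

C = D/d = 41.0/5.3 = 7.7358
K_B = (4C+2)/(4C−3) = 32.943/27.943 = 1.1789

1.179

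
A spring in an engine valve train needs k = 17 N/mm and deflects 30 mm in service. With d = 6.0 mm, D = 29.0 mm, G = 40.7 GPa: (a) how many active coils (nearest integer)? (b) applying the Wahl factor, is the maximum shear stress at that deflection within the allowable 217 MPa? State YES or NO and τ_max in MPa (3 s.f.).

N_a = Gd⁴/(8D³k) = (40.7×10³)(6.0⁴)/(8·29.0³·17) = 15.9 → N_a = 16
Actual rate k = Gd⁴/(8D³·16) = 16.896 N/mm
Working load F = kδ = 16.896·30 = 506.89 N
C = 29.0/6.0 = 4.8333; K_W = (4C−1)/(4C−4)+0.615/C = 1.3229
τ_max = K_W·8FD/(πd³) = 1.3229·173.3 = 229.26 MPa
τ_max > 217 MPa → exceeds allowable

(a) 16 coils; (b) NO, τ_max = 229 MPa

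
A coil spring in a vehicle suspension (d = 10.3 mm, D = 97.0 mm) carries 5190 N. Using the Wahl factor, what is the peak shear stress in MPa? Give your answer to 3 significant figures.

Spring index C = D/d = 97.0/10.3 = 9.4175
K_W = (4C−1)/(4C−4) + 0.615/C = 36.670/33.670 + 0.0653 = 1.1544
τ₀ = 8FD/(πd³) = 8·5190·97.0/(π·10.3³) = 4.02744e+06/3432.9 = 1173.2 MPa
τ_max = K·τ₀ = 1.1544 × 1173.2 = 1354.3 MPa

1350 MPa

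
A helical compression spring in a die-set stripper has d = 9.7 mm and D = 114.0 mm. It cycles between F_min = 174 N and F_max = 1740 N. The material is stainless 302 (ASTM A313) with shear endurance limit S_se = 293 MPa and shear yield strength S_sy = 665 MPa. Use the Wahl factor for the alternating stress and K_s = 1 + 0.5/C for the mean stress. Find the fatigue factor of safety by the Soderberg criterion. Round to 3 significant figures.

0.699

C = D/d = 114.0/9.7 = 11.7526; K_W = (4C−1)/(4C−4)+0.615/C = 1.1221; K_s = 1+0.5/C = 1.0425
F_a = (F_max−F_min)/2 = 783 N; F_m = (F_max+F_min)/2 = 957 N
τ_a = K_W·8F_aD/(πd³) = 1.1221 × 249.05 = 279.46 MPa
τ_m = K_s·8F_mD/(πd³) = 1.0425 × 304.4 = 317.35 MPa
Soderberg: 1/n_f = τ_a/S_se + τ_m/S_sy = 279.46/293 + 317.35/665 = 0.95378 + 0.47722 = 1.431
n_f = 1/1.431 = 0.6988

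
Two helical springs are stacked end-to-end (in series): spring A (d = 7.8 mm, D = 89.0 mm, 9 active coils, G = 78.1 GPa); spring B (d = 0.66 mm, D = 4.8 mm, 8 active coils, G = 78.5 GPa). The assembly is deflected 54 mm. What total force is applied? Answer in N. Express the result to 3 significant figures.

k_A = Gd⁴/(8D³N_a) = (78.1×10³)(7.8⁴)/(8·89.0³·9) = 5.6954 N/mm
k_B = Gd⁴/(8D³N_a) = (78.5×10³)(0.66⁴)/(8·4.8³·8) = 2.1045 N/mm
Series: 1/k_eq = 1/5.6954 + 1/2.1045 = 0.65076; k_eq = 1.5367 N/mm
F = k_eq·δ = 1.5367·54 = 82.98 N

83.0 N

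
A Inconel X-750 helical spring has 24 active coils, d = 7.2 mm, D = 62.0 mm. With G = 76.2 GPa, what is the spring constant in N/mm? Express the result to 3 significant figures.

4.48 N/mm

k = Gd⁴/(8D³N_a) = (76.2×10³ × 7.2⁴) / (8 × 62.0³ × 24)
  = 2.04779e+08 / 4.5759e+07 = 4.4752 N/mm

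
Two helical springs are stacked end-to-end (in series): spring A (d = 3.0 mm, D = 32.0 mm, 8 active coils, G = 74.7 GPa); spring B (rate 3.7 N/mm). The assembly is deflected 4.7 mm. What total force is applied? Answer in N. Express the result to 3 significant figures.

k_A = Gd⁴/(8D³N_a) = (74.7×10³)(3.0⁴)/(8·32.0³·8) = 2.8852 N/mm
Series: 1/k_eq = 1/2.8852 + 1/3.7 = 0.61687; k_eq = 1.6211 N/mm
F = k_eq·δ = 1.6211·4.7 = 7.6191 N

7.62 N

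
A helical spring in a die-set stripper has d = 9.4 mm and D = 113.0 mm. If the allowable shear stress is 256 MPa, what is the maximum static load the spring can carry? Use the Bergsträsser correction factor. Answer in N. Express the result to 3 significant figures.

C = D/d = 113.0/9.4 = 12.0213
K_B = (4C+2)/(4C−3) = 50.085/45.085 = 1.1109
τ_max = K·8FD/(πd³) → F_max = τ_allow·πd³/(8DK)
F_max = 256·π·9.4³/(8·113.0·1.1109) = 6.68e+05/1004.3 = 665.17 N

665 N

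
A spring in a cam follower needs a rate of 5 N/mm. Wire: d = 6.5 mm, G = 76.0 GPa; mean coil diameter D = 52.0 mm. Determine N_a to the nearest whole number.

N_a = Gd⁴/(8D³k) = (76.0×10³ × 6.5⁴)/(8 × 52.0³ × 5)
    = 1.35665e+08 / 5.62432e+06 = 24.12 → 24 coils

24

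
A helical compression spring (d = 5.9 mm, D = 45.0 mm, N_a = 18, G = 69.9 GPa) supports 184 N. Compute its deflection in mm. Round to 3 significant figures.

28.5 mm

k = Gd⁴/(8D³N_a) = (69.9×10³)(5.9⁴)/(8·45.0³·18) = 6.4548 N/mm
δ = F/k = 184 / 6.4548 = 28.506 mm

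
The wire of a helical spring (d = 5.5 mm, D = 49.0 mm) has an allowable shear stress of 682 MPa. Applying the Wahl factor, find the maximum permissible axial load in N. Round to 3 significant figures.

C = D/d = 49.0/5.5 = 8.9091
K_W = (4C−1)/(4C−4) + 0.615/C = 34.636/31.636 + 0.0690 = 1.1639
τ_max = K·8FD/(πd³) → F_max = τ_allow·πd³/(8DK)
F_max = 682·π·5.5³/(8·49.0·1.1639) = 3.5647e+05/456.23 = 781.33 N

781 N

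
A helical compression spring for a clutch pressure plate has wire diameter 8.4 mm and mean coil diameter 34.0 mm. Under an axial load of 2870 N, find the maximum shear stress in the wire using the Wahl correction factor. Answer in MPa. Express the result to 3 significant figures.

Spring index C = D/d = 34.0/8.4 = 4.0476
K_W = (4C−1)/(4C−4) + 0.615/C = 15.190/12.190 + 0.1519 = 1.3980
τ₀ = 8FD/(πd³) = 8·2870·34.0/(π·8.4³) = 780640/1862 = 419.24 MPa
τ_max = K·τ₀ = 1.3980 × 419.24 = 586.11 MPa

586 MPa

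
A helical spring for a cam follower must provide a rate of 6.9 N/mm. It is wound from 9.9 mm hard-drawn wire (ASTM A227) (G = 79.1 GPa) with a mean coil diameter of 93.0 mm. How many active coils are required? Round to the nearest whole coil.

N_a = Gd⁴/(8D³k) = (79.1×10³ × 9.9⁴)/(8 × 93.0³ × 6.9)
    = 7.59831e+08 / 4.44005e+07 = 17.11 → 17 coils

17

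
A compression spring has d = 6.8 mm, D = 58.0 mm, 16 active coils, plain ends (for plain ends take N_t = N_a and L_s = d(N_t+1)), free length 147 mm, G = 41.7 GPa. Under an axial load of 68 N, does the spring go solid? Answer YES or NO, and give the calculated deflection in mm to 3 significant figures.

k = Gd⁴/(8D³N_a) = (41.7×10³)(6.8⁴)/(8·58.0³·16) = 3.5701 N/mm
N_t = 16; L_s = 6.8·17 = 115.6 mm; δ_solid = L₀ − L_s = 147 − 115.6 = 31.4 mm
δ = F/k = 68/3.5701 = 19.047 mm
δ < δ_solid → spring does not go solid

NO, δ = 19.0 mm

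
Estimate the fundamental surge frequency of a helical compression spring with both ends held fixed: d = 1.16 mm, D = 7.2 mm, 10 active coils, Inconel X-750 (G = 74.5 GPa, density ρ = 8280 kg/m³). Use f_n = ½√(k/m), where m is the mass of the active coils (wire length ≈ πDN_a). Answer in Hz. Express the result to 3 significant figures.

755 Hz

k = Gd⁴/(8D³N_a) = (74.5×10³)(1.16⁴)/(8·7.2³·10) = 4.5175 N/mm = 4517.5 N/m
Wire length L = πDN_a = π·7.2·10 = 226.19 mm
m = ρ·(πd²/4)·L = 8280 × 1.0568×10⁻⁶ m² × 0.22619 m = 0.0019793 kg
f_n = ½√(k/m) = 0.5·√(4517.5/0.0019793) = 0.5·√(2.2823e+06) = 755.37 Hz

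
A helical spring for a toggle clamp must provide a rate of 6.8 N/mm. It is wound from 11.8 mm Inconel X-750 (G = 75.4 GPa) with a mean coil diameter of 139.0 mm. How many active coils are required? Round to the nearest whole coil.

N_a = Gd⁴/(8D³k) = (75.4×10³ × 11.8⁴)/(8 × 139.0³ × 6.8)
    = 1.46184e+09 / 1.46098e+08 = 10.01 → 10 coils

10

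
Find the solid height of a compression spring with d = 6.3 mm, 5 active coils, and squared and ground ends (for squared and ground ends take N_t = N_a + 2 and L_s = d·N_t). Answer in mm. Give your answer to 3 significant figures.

squared and ground ends: N_t = N_a + 2 = 5 + 2 = 7
L_s = d·N_t = 6.3 × 7 = 44.1 mm

44.1 mm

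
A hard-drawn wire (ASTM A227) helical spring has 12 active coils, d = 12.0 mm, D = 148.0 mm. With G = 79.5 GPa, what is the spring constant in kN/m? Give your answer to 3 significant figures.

5.30 kN/m

k = Gd⁴/(8D³N_a) = (79.5×10³ × 12.0⁴) / (8 × 148.0³ × 12)
  = 1.64851e+09 / 3.11212e+08 = 5.2971 N/mm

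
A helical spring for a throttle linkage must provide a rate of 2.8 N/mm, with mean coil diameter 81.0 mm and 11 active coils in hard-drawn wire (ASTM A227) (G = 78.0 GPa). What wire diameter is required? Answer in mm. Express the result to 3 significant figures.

d = (8D³N_a·k / G)^(1/4) = (8·81.0³·11·2.8 / (78.0×10³))^0.25
  = (1678.8)^0.25 = 6.4010 mm

6.40 mm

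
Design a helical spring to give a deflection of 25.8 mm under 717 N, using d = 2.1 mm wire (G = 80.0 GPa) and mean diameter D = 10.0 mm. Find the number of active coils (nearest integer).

7

Required rate k = F/δ = 717/25.8 = 27.791 N/mm
N_a = Gd⁴/(8D³k) = (80.0×10³ × 2.1⁴)/(8 × 10.0³ × 27.791)
    = 1.55585e+06 / 222326 = 6.998 → 7 coils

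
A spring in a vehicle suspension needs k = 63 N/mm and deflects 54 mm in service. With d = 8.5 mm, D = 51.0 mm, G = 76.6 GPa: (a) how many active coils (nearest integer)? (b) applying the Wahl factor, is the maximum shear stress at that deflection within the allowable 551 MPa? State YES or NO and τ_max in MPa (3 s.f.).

N_a = Gd⁴/(8D³k) = (76.6×10³)(8.5⁴)/(8·51.0³·63) = 5.981 → N_a = 6
Actual rate k = Gd⁴/(8D³·6) = 62.799 N/mm
Working load F = kδ = 62.799·54 = 3391.1 N
C = 51.0/8.5 = 6.0000; K_W = (4C−1)/(4C−4)+0.615/C = 1.2525
τ_max = K_W·8FD/(πd³) = 1.2525·717.13 = 898.21 MPa
τ_max > 551 MPa → exceeds allowable

(a) 6 coils; (b) NO, τ_max = 898 MPa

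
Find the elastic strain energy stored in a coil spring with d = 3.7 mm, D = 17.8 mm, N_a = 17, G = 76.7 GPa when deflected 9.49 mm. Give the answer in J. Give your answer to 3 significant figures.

0.844 J

k = Gd⁴/(8D³N_a) = (76.7×10³)(3.7⁴)/(8·17.8³·17) = 18.741 N/mm
U = ½kδ² = 0.5 × 18.741 × 9.49² = 843.93 N·mm = 0.84393 J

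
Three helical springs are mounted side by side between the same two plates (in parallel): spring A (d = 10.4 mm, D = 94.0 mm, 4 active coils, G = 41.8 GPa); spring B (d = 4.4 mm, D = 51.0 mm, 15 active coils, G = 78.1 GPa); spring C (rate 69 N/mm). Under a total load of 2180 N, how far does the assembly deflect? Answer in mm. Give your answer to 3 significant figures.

24.4 mm

k_A = Gd⁴/(8D³N_a) = (41.8×10³)(10.4⁴)/(8·94.0³·4) = 18.398 N/mm
k_B = Gd⁴/(8D³N_a) = (78.1×10³)(4.4⁴)/(8·51.0³·15) = 1.839 N/mm
Parallel: k_eq = 18.398 + 1.839 + 69 = 89.237 N/mm
δ = F/k_eq = 2180/89.237 = 24.429 mm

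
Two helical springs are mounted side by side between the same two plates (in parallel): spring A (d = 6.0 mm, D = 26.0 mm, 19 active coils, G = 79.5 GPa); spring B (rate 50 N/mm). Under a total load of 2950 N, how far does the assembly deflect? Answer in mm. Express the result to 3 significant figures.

k_A = Gd⁴/(8D³N_a) = (79.5×10³)(6.0⁴)/(8·26.0³·19) = 38.566 N/mm
Parallel: k_eq = 38.566 + 50 = 88.566 N/mm
δ = F/k_eq = 2950/88.566 = 33.308 mm

33.3 mm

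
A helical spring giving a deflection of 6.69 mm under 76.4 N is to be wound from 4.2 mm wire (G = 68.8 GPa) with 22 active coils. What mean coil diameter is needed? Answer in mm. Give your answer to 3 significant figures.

Required rate k = F/δ = 76.4/6.69 = 11.42 N/mm
D = (Gd⁴/(8N_a·k))^(1/3) = (68.8×10³·4.2⁴/(8·22·11.42))^(1/3)
  = (10651.4)^(1/3) = 22.0023 mm

22.0 mm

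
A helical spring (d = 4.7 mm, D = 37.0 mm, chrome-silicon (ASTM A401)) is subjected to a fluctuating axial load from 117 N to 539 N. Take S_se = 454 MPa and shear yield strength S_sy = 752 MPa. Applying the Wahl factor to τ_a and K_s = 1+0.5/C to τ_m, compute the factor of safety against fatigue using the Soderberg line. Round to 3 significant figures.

C = D/d = 37.0/4.7 = 7.8723; K_W = (4C−1)/(4C−4)+0.615/C = 1.1873; K_s = 1+0.5/C = 1.0635
F_a = (F_max−F_min)/2 = 211 N; F_m = (F_max+F_min)/2 = 328 N
τ_a = K_W·8F_aD/(πd³) = 1.1873 × 191.48 = 227.34 MPa
τ_m = K_s·8F_mD/(πd³) = 1.0635 × 297.66 = 316.57 MPa
Soderberg: 1/n_f = τ_a/S_se + τ_m/S_sy = 227.34/454 + 316.57/752 = 0.50075 + 0.42097 = 0.92171
n_f = 1/0.92171 = 1.085

1.08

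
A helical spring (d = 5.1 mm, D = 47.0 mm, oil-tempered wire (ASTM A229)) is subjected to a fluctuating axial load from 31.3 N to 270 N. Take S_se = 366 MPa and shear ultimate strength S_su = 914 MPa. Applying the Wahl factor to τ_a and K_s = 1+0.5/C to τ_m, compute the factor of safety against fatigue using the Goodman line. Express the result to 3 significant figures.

C = D/d = 47.0/5.1 = 9.2157; K_W = (4C−1)/(4C−4)+0.615/C = 1.1580; K_s = 1+0.5/C = 1.0543
F_a = (F_max−F_min)/2 = 119.35 N; F_m = (F_max+F_min)/2 = 150.65 N
τ_a = K_W·8F_aD/(πd³) = 1.1580 × 107.68 = 124.7 MPa
τ_m = K_s·8F_mD/(πd³) = 1.0543 × 135.92 = 143.3 MPa
Goodman: 1/n_f = τ_a/S_se + τ_m/S_su = 124.7/366 + 143.3/914 = 0.34071 + 0.15678 = 0.49749
n_f = 1/0.49749 = 2.01

2.01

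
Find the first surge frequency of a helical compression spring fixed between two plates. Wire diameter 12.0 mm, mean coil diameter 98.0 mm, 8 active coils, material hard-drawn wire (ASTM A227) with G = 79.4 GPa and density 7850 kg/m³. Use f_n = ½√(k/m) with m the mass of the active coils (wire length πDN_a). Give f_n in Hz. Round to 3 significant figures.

55.9 Hz

k = Gd⁴/(8D³N_a) = (79.4×10³)(12.0⁴)/(8·98.0³·8) = 27.333 N/mm = 27333 N/m
Wire length L = πDN_a = π·98.0·8 = 2463 mm
m = ρ·(πd²/4)·L = 7850 × 113.1×10⁻⁶ m² × 2.463 m = 2.1867 kg
f_n = ½√(k/m) = 0.5·√(27333/2.1867) = 0.5·√(12500) = 55.901 Hz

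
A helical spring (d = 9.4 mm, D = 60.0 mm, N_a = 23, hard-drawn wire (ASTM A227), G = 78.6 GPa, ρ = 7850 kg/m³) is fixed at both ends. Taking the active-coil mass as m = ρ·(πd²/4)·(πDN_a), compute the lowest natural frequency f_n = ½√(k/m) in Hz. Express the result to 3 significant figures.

k = Gd⁴/(8D³N_a) = (78.6×10³)(9.4⁴)/(8·60.0³·23) = 15.441 N/mm = 15441 N/m
Wire length L = πDN_a = π·60.0·23 = 4335.4 mm
m = ρ·(πd²/4)·L = 7850 × 69.398×10⁻⁶ m² × 4.3354 m = 2.3618 kg
f_n = ½√(k/m) = 0.5·√(15441/2.3618) = 0.5·√(6537.6) = 40.428 Hz

40.4 Hz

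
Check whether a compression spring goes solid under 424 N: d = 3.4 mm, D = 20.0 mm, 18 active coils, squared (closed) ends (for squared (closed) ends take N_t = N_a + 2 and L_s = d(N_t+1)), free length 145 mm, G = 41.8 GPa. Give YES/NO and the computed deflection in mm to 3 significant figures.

YES, δ = 87.4 mm

k = Gd⁴/(8D³N_a) = (41.8×10³)(3.4⁴)/(8·20.0³·18) = 4.8489 N/mm
N_t = 20; L_s = 3.4·21 = 71.4 mm; δ_solid = L₀ − L_s = 145 − 71.4 = 73.6 mm
δ = F/k = 424/4.8489 = 87.443 mm
δ ≥ δ_solid → spring goes solid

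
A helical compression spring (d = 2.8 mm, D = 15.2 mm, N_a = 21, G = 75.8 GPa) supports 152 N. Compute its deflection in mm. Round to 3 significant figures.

k = Gd⁴/(8D³N_a) = (75.8×10³)(2.8⁴)/(8·15.2³·21) = 7.897 N/mm
δ = F/k = 152 / 7.897 = 19.248 mm

19.2 mm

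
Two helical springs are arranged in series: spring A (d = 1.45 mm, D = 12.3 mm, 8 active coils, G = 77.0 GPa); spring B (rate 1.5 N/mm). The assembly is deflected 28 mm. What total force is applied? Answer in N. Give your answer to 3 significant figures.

27.5 N

k_A = Gd⁴/(8D³N_a) = (77.0×10³)(1.45⁴)/(8·12.3³·8) = 2.858 N/mm
Series: 1/k_eq = 1/2.858 + 1/1.5 = 1.0166; k_eq = 0.98371 N/mm
F = k_eq·δ = 0.98371·28 = 27.544 N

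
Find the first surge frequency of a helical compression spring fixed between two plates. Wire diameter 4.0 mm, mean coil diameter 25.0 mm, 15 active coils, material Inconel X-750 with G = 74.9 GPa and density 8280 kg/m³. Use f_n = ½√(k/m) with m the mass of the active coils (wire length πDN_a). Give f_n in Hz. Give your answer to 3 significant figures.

k = Gd⁴/(8D³N_a) = (74.9×10³)(4.0⁴)/(8·25.0³·15) = 10.226 N/mm = 10226 N/m
Wire length L = πDN_a = π·25.0·15 = 1178.1 mm
m = ρ·(πd²/4)·L = 8280 × 12.566×10⁻⁶ m² × 1.1781 m = 0.12258 kg
f_n = ½√(k/m) = 0.5·√(10226/0.12258) = 0.5·√(83426) = 144.42 Hz

144 Hz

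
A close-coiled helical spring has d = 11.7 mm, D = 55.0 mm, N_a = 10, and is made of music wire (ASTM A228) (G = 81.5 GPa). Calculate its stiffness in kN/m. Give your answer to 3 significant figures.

k = Gd⁴/(8D³N_a) = (81.5×10³ × 11.7⁴) / (8 × 55.0³ × 10)
  = 1.52722e+09 / 1.331e+07 = 114.74 N/mm

115 kN/m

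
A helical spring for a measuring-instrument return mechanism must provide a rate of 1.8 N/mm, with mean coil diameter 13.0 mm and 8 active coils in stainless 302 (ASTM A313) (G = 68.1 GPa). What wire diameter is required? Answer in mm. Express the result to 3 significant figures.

1.39 mm

d = (8D³N_a·k / G)^(1/4) = (8·13.0³·8·1.8 / (68.1×10³))^0.25
  = (3.7165)^0.25 = 1.3885 mm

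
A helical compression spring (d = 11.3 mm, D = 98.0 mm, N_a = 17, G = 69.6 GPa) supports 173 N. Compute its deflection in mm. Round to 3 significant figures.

k = Gd⁴/(8D³N_a) = (69.6×10³)(11.3⁴)/(8·98.0³·17) = 8.8656 N/mm
δ = F/k = 173 / 8.8656 = 19.514 mm

19.5 mm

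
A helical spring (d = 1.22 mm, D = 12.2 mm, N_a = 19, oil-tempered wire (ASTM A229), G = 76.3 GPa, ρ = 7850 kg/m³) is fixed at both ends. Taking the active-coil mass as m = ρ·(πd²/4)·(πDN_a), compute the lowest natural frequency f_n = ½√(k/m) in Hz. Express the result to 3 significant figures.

k = Gd⁴/(8D³N_a) = (76.3×10³)(1.22⁴)/(8·12.2³·19) = 0.61241 N/mm = 612.41 N/m
Wire length L = πDN_a = π·12.2·19 = 728.22 mm
m = ρ·(πd²/4)·L = 7850 × 1.169×10⁻⁶ m² × 0.72822 m = 0.0066826 kg
f_n = ½√(k/m) = 0.5·√(612.41/0.0066826) = 0.5·√(91643) = 151.36 Hz

151 Hz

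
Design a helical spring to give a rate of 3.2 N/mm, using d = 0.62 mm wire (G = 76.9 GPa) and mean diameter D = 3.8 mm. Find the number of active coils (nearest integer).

N_a = Gd⁴/(8D³k) = (76.9×10³ × 0.62⁴)/(8 × 3.8³ × 3.2)
    = 11363 / 1404.72 = 8.089 → 8 coils

8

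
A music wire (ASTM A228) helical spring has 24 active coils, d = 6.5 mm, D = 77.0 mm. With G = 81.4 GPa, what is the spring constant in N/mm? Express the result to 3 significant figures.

1.66 N/mm

k = Gd⁴/(8D³N_a) = (81.4×10³ × 6.5⁴) / (8 × 77.0³ × 24)
  = 1.45304e+08 / 8.76543e+07 = 1.6577 N/mm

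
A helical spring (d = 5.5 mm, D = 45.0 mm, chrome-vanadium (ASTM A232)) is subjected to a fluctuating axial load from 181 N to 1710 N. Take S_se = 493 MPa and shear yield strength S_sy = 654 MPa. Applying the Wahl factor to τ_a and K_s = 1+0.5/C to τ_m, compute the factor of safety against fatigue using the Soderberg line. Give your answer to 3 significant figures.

0.432

C = D/d = 45.0/5.5 = 8.1818; K_W = (4C−1)/(4C−4)+0.615/C = 1.1796; K_s = 1+0.5/C = 1.0611
F_a = (F_max−F_min)/2 = 764.5 N; F_m = (F_max+F_min)/2 = 945.5 N
τ_a = K_W·8F_aD/(πd³) = 1.1796 × 526.55 = 621.12 MPa
τ_m = K_s·8F_mD/(πd³) = 1.0611 × 651.22 = 691.01 MPa
Soderberg: 1/n_f = τ_a/S_se + τ_m/S_sy = 621.12/493 + 691.01/654 = 1.25988 + 1.05660 = 2.3165
n_f = 1/2.3165 = 0.4317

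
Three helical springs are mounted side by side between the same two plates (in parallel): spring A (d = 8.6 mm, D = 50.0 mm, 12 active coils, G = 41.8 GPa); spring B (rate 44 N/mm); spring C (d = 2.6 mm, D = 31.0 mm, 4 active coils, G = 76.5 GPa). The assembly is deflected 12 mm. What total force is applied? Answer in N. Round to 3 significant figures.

k_A = Gd⁴/(8D³N_a) = (41.8×10³)(8.6⁴)/(8·50.0³·12) = 19.054 N/mm
k_C = Gd⁴/(8D³N_a) = (76.5×10³)(2.6⁴)/(8·31.0³·4) = 3.6671 N/mm
Parallel: k_eq = 19.054 + 44 + 3.6671 = 66.721 N/mm
F = k_eq·δ = 66.721·12 = 800.65 N

801 N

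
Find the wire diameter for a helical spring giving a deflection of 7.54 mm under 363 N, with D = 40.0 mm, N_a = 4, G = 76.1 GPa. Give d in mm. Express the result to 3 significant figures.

6.00 mm

Required rate k = F/δ = 363/7.54 = 48.143 N/mm
d = (8D³N_a·k / G)^(1/4) = (8·40.0³·4·48.143 / (76.1×10³))^0.25
  = (1295.6)^0.25 = 5.9996 mm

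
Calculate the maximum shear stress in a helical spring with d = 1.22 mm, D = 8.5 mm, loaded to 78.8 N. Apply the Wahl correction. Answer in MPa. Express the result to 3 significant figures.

Spring index C = D/d = 8.5/1.22 = 6.9672
K_W = (4C−1)/(4C−4) + 0.615/C = 26.869/23.869 + 0.0883 = 1.2140
τ₀ = 8FD/(πd³) = 8·78.8·8.5/(π·1.22³) = 5358.4/5.7047 = 939.3 MPa
τ_max = K·τ₀ = 1.2140 × 939.3 = 1140.3 MPa

1140 MPa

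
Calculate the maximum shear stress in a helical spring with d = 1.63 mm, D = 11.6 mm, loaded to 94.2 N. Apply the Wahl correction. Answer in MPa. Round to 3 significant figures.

Spring index C = D/d = 11.6/1.63 = 7.1166
K_W = (4C−1)/(4C−4) + 0.615/C = 27.466/24.466 + 0.0864 = 1.2090
τ₀ = 8FD/(πd³) = 8·94.2·11.6/(π·1.63³) = 8741.76/13.605 = 642.52 MPa
τ_max = K·τ₀ = 1.2090 × 642.52 = 776.83 MPa

777 MPa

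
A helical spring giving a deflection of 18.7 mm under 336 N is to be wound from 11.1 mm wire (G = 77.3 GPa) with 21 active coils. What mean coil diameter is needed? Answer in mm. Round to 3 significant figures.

73.0 mm

Required rate k = F/δ = 336/18.7 = 17.968 N/mm
D = (Gd⁴/(8N_a·k))^(1/3) = (77.3×10³·11.1⁴/(8·21·17.968))^(1/3)
  = (388745)^(1/3) = 72.9830 mm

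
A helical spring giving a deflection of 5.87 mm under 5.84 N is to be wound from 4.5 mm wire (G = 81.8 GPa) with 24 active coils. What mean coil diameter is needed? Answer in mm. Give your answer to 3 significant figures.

56.0 mm

Required rate k = F/δ = 5.84/5.87 = 0.99489 N/mm
D = (Gd⁴/(8N_a·k))^(1/3) = (81.8×10³·4.5⁴/(8·24·0.99489))^(1/3)
  = (175601)^(1/3) = 55.9984 mm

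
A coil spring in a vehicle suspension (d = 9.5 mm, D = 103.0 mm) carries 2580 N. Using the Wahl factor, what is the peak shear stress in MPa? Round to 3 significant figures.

894 MPa

Spring index C = D/d = 103.0/9.5 = 10.8421
K_W = (4C−1)/(4C−4) + 0.615/C = 42.368/39.368 + 0.0567 = 1.1329
τ₀ = 8FD/(πd³) = 8·2580·103.0/(π·9.5³) = 2.12592e+06/2693.5 = 789.27 MPa
τ_max = K·τ₀ = 1.1329 × 789.27 = 894.19 MPa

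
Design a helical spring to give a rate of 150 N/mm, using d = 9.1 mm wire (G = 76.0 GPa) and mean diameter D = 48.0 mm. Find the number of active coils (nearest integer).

N_a = Gd⁴/(8D³k) = (76.0×10³ × 9.1⁴)/(8 × 48.0³ × 150)
    = 5.2117e+08 / 1.3271e+08 = 3.927 → 4 coils

4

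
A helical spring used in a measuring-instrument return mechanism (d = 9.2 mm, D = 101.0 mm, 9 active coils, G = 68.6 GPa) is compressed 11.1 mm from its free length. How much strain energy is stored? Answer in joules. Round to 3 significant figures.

k = Gd⁴/(8D³N_a) = (68.6×10³)(9.2⁴)/(8·101.0³·9) = 6.6249 N/mm
U = ½kδ² = 0.5 × 6.6249 × 11.1² = 408.13 N·mm = 0.40813 J

0.408 J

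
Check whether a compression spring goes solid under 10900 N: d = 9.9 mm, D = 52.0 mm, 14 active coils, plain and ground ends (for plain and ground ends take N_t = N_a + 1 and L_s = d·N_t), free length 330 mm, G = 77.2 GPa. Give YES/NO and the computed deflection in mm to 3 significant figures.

k = Gd⁴/(8D³N_a) = (77.2×10³)(9.9⁴)/(8·52.0³·14) = 47.09 N/mm
N_t = 15; L_s = 9.9·15 = 148.5 mm; δ_solid = L₀ − L_s = 330 − 148.5 = 181.5 mm
δ = F/k = 10900/47.09 = 231.47 mm
δ ≥ δ_solid → spring goes solid

YES, δ = 231 mm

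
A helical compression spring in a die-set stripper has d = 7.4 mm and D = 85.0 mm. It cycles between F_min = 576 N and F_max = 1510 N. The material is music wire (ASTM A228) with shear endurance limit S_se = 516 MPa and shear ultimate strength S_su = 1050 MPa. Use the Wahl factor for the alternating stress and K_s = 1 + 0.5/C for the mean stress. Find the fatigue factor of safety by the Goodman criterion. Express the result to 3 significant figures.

C = D/d = 85.0/7.4 = 11.4865; K_W = (4C−1)/(4C−4)+0.615/C = 1.1251; K_s = 1+0.5/C = 1.0435
F_a = (F_max−F_min)/2 = 467 N; F_m = (F_max+F_min)/2 = 1043 N
τ_a = K_W·8F_aD/(πd³) = 1.1251 × 249.45 = 280.64 MPa
τ_m = K_s·8F_mD/(πd³) = 1.0435 × 557.12 = 581.37 MPa
Goodman: 1/n_f = τ_a/S_se + τ_m/S_su = 280.64/516 + 581.37/1050 = 0.54389 + 0.55369 = 1.0976
n_f = 1/1.0976 = 0.9111

0.911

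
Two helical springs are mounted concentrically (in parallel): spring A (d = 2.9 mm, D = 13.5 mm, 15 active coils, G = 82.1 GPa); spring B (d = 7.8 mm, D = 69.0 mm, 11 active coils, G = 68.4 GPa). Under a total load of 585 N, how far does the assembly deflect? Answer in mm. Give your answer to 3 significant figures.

k_A = Gd⁴/(8D³N_a) = (82.1×10³)(2.9⁴)/(8·13.5³·15) = 19.668 N/mm
k_B = Gd⁴/(8D³N_a) = (68.4×10³)(7.8⁴)/(8·69.0³·11) = 8.758 N/mm
Parallel: k_eq = 19.668 + 8.758 = 28.426 N/mm
δ = F/k_eq = 585/28.426 = 20.58 mm

20.6 mm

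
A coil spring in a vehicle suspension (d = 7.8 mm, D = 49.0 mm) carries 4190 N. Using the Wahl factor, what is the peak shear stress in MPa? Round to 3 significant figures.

Spring index C = D/d = 49.0/7.8 = 6.2821
K_W = (4C−1)/(4C−4) + 0.615/C = 24.128/21.128 + 0.0979 = 1.2399
τ₀ = 8FD/(πd³) = 8·4190·49.0/(π·7.8³) = 1.64248e+06/1490.8 = 1101.7 MPa
τ_max = K·τ₀ = 1.2399 × 1101.7 = 1366 MPa

1370 MPa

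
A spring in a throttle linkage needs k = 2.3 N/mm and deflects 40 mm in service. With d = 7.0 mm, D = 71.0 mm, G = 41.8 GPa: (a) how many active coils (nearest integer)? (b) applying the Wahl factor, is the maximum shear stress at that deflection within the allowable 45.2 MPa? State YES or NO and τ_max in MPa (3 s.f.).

N_a = Gd⁴/(8D³k) = (41.8×10³)(7.0⁴)/(8·71.0³·2.3) = 15.24 → N_a = 15
Actual rate k = Gd⁴/(8D³·15) = 2.3367 N/mm
Working load F = kδ = 2.3367·40 = 93.47 N
C = 71.0/7.0 = 10.1429; K_W = (4C−1)/(4C−4)+0.615/C = 1.1427
τ_max = K_W·8FD/(πd³) = 1.1427·49.269 = 56.298 MPa
τ_max > 45.2 MPa → exceeds allowable

(a) 15 coils; (b) NO, τ_max = 56.3 MPa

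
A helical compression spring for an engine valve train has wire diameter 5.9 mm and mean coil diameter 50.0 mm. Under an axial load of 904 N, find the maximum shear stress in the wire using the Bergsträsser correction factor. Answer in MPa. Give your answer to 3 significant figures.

651 MPa

Spring index C = D/d = 50.0/5.9 = 8.4746
K_B = (4C+2)/(4C−3) = 35.898/30.898 = 1.1618
τ₀ = 8FD/(πd³) = 8·904·50.0/(π·5.9³) = 361600/645.22 = 560.43 MPa
τ_max = K·τ₀ = 1.1618 × 560.43 = 651.12 MPa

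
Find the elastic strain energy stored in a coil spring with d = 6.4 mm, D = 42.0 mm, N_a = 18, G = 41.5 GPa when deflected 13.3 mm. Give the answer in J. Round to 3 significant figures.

0.577 J

k = Gd⁴/(8D³N_a) = (41.5×10³)(6.4⁴)/(8·42.0³·18) = 6.5262 N/mm
U = ½kδ² = 0.5 × 6.5262 × 13.3² = 577.21 N·mm = 0.57721 J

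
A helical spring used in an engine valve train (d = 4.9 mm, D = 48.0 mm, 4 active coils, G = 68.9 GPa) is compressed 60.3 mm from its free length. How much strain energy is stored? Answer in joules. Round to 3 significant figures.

k = Gd⁴/(8D³N_a) = (68.9×10³)(4.9⁴)/(8·48.0³·4) = 11.224 N/mm
U = ½kδ² = 0.5 × 11.224 × 60.3² = 20405 N·mm = 20.405 J

20.4 J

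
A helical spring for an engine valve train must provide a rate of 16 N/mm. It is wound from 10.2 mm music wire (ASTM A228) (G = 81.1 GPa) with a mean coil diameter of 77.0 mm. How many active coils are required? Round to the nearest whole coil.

N_a = Gd⁴/(8D³k) = (81.1×10³ × 10.2⁴)/(8 × 77.0³ × 16)
    = 8.77852e+08 / 5.84362e+07 = 15.02 → 15 coils

15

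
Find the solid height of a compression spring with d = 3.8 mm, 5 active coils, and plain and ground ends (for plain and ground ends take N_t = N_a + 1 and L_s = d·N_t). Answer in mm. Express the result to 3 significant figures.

22.8 mm

plain and ground ends: N_t = N_a + 1 = 5 + 1 = 6
L_s = d·N_t = 3.8 × 6 = 22.8 mm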